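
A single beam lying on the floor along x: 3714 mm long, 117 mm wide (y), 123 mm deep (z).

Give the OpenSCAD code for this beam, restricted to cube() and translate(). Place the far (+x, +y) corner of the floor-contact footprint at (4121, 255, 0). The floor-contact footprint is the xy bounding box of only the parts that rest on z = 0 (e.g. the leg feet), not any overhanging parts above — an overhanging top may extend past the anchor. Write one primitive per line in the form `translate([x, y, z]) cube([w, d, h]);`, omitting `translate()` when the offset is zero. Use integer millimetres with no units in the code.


translate([407, 138, 0]) cube([3714, 117, 123]);


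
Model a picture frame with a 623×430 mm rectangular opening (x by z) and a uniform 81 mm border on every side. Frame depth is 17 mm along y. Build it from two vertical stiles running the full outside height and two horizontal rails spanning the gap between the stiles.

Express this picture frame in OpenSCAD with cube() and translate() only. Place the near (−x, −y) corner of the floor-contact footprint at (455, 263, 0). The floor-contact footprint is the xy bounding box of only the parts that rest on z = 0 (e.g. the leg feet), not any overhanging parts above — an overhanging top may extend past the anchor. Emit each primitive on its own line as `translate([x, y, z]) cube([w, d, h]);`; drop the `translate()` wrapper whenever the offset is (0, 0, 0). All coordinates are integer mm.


translate([455, 263, 0]) cube([81, 17, 592]);
translate([1159, 263, 0]) cube([81, 17, 592]);
translate([536, 263, 0]) cube([623, 17, 81]);
translate([536, 263, 511]) cube([623, 17, 81]);


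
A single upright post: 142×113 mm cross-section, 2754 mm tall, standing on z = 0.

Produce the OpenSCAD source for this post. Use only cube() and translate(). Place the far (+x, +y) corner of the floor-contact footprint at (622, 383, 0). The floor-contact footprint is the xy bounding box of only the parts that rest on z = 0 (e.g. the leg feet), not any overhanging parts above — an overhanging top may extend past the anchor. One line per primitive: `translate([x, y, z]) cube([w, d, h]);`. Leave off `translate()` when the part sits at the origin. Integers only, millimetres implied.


translate([480, 270, 0]) cube([142, 113, 2754]);


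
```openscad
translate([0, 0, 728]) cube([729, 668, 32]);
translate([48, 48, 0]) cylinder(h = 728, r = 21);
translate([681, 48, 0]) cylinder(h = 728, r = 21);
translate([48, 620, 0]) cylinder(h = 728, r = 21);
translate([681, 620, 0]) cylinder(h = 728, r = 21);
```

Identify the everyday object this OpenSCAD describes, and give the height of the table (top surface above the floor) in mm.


A table. The table height is 760 mm.

A 729×668×32 slab sits at z = 728 on four Ø42 mm round legs — a table. The top surface is at 728 + 32 = 760 mm.


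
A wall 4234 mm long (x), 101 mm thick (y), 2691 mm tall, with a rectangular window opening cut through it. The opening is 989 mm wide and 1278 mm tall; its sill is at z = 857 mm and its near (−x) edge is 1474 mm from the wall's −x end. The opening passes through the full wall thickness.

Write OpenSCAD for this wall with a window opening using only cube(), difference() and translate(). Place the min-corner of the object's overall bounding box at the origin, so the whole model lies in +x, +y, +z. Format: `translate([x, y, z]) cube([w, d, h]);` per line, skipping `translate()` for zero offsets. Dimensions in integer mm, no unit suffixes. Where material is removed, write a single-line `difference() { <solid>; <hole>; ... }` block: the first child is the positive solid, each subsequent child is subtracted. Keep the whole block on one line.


difference() { cube([4234, 101, 2691]); translate([1474, 0, 857]) cube([989, 101, 1278]); }


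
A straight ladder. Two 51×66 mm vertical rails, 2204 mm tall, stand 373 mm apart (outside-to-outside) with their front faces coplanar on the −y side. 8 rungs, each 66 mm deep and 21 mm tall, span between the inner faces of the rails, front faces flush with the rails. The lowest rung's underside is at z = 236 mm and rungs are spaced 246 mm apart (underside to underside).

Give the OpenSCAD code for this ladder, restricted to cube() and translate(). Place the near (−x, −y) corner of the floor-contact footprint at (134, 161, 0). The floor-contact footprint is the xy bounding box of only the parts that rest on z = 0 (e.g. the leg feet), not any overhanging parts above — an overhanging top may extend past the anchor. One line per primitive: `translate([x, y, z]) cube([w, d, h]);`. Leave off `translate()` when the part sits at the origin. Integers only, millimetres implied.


translate([134, 161, 0]) cube([51, 66, 2204]);
translate([456, 161, 0]) cube([51, 66, 2204]);
translate([185, 161, 236]) cube([271, 66, 21]);
translate([185, 161, 482]) cube([271, 66, 21]);
translate([185, 161, 728]) cube([271, 66, 21]);
translate([185, 161, 974]) cube([271, 66, 21]);
translate([185, 161, 1220]) cube([271, 66, 21]);
translate([185, 161, 1466]) cube([271, 66, 21]);
translate([185, 161, 1712]) cube([271, 66, 21]);
translate([185, 161, 1958]) cube([271, 66, 21]);


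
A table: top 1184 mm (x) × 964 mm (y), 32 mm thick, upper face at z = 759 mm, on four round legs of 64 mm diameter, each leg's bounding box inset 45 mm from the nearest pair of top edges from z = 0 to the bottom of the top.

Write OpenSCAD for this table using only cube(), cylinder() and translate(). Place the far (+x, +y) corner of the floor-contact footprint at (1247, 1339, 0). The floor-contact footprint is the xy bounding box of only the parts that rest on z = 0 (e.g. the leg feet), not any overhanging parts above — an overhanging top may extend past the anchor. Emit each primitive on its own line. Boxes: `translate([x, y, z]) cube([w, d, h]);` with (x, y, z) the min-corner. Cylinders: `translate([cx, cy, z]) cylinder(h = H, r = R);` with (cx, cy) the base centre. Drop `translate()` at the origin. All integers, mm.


// leg_h = 759 - 32 = 727
translate([108, 420, 727]) cube([1184, 964, 32]);
translate([185, 497, 0]) cylinder(h = 727, r = 32);
translate([1215, 497, 0]) cylinder(h = 727, r = 32);
translate([185, 1307, 0]) cylinder(h = 727, r = 32);
translate([1215, 1307, 0]) cylinder(h = 727, r = 32);


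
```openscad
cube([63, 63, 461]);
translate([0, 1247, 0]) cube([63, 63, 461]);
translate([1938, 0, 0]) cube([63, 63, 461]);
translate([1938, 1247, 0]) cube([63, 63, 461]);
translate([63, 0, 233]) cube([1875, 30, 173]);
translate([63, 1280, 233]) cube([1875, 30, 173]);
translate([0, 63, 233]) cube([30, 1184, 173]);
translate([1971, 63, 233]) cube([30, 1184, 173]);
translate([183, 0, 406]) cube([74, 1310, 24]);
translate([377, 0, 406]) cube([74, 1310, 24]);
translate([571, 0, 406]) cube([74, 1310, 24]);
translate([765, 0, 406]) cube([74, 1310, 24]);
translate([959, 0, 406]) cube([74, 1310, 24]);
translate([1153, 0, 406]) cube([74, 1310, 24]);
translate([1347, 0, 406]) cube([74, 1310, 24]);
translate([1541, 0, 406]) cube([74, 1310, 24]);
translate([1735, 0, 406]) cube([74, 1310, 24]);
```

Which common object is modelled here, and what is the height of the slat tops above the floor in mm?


A bed frame. The slat-top height is 430 mm.

Four posts, four rails, and a row of slats — a bed frame. Slats sit on the rails at z = 233 + 173 = 406; with slat thickness 24, the top is 430 mm.


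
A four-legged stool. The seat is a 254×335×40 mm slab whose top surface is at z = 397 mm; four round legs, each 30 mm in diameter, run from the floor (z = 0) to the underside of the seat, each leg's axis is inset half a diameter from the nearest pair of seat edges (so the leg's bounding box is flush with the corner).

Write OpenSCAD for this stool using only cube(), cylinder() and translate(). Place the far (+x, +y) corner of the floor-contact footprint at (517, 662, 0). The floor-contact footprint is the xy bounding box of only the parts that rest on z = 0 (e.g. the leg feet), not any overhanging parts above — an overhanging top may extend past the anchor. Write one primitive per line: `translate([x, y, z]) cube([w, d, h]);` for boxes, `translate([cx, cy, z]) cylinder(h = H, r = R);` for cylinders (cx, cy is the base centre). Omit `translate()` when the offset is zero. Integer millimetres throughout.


// leg_h = 397 - 40 = 357
translate([263, 327, 357]) cube([254, 335, 40]);
translate([278, 342, 0]) cylinder(h = 357, r = 15);
translate([502, 342, 0]) cylinder(h = 357, r = 15);
translate([278, 647, 0]) cylinder(h = 357, r = 15);
translate([502, 647, 0]) cylinder(h = 357, r = 15);


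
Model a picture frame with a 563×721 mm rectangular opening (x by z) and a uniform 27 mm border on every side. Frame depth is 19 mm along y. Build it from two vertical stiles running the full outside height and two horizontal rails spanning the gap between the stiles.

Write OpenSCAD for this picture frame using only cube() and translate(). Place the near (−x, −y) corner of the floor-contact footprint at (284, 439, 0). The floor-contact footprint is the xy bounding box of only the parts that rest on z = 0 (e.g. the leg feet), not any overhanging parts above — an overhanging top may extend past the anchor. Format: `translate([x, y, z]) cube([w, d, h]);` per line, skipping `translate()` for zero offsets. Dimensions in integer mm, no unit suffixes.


translate([284, 439, 0]) cube([27, 19, 775]);
translate([874, 439, 0]) cube([27, 19, 775]);
translate([311, 439, 0]) cube([563, 19, 27]);
translate([311, 439, 748]) cube([563, 19, 27]);


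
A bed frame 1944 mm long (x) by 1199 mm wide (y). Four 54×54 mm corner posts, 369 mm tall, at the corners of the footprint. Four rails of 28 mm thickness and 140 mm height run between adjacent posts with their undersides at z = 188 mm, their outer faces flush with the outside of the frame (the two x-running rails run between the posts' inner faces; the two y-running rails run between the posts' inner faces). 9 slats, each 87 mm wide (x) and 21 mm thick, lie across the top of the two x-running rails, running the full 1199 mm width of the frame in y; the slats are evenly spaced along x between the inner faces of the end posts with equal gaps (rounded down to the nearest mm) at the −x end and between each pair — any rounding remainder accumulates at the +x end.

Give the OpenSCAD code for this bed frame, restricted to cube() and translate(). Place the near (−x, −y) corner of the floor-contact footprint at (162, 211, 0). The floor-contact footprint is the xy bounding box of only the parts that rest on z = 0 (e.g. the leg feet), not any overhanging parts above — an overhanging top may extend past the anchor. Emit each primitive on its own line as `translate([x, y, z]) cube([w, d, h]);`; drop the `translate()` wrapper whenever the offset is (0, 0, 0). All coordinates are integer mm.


translate([162, 211, 0]) cube([54, 54, 369]);
translate([162, 1356, 0]) cube([54, 54, 369]);
translate([2052, 211, 0]) cube([54, 54, 369]);
translate([2052, 1356, 0]) cube([54, 54, 369]);
translate([216, 211, 188]) cube([1836, 28, 140]);
translate([216, 1382, 188]) cube([1836, 28, 140]);
translate([162, 265, 188]) cube([28, 1091, 140]);
translate([2078, 265, 188]) cube([28, 1091, 140]);
translate([321, 211, 328]) cube([87, 1199, 21]);
translate([513, 211, 328]) cube([87, 1199, 21]);
translate([705, 211, 328]) cube([87, 1199, 21]);
translate([897, 211, 328]) cube([87, 1199, 21]);
translate([1089, 211, 328]) cube([87, 1199, 21]);
translate([1281, 211, 328]) cube([87, 1199, 21]);
translate([1473, 211, 328]) cube([87, 1199, 21]);
translate([1665, 211, 328]) cube([87, 1199, 21]);
translate([1857, 211, 328]) cube([87, 1199, 21]);


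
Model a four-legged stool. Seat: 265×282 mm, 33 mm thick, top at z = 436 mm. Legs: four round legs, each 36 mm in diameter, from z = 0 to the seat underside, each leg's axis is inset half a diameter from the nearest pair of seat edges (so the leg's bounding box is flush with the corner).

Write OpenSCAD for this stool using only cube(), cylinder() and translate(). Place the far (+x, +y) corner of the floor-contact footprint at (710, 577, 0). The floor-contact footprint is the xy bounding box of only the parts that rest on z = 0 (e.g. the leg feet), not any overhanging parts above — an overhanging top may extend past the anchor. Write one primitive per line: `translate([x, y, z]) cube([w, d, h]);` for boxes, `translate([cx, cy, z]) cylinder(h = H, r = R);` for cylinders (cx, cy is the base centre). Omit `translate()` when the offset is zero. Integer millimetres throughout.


translate([445, 295, 403]) cube([265, 282, 33]);
translate([463, 313, 0]) cylinder(h = 403, r = 18);
translate([692, 313, 0]) cylinder(h = 403, r = 18);
translate([463, 559, 0]) cylinder(h = 403, r = 18);
translate([692, 559, 0]) cylinder(h = 403, r = 18);


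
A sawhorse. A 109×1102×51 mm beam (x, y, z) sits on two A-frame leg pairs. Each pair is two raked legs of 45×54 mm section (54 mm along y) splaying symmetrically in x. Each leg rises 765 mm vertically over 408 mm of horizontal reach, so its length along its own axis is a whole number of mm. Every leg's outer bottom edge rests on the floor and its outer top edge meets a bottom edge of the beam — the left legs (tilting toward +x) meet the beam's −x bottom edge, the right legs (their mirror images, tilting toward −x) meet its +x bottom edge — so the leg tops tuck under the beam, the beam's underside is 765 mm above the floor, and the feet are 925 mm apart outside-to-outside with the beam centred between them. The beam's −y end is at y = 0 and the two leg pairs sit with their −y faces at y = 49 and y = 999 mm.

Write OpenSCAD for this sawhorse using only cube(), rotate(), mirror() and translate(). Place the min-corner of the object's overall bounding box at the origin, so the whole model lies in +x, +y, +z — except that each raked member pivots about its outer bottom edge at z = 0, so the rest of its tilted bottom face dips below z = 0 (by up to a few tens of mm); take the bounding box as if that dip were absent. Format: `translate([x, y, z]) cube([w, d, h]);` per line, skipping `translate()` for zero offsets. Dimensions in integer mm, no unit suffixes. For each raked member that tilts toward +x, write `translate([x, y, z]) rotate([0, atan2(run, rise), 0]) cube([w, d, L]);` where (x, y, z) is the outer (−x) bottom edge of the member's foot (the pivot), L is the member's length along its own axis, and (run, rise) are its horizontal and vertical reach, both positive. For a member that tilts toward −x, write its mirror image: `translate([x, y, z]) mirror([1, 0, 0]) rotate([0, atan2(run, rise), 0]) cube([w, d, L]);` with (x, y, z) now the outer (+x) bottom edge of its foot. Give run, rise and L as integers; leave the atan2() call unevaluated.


// leg length = √(408² + 765²) = 867
// right-leg outer foot x = 2·408 + 109 = 925
// beam min-corner = (408, 0, 765)
translate([408, 0, 765]) cube([109, 1102, 51]);
translate([0, 49, 0]) rotate([0, atan2(408, 765), 0]) cube([45, 54, 867]);
translate([925, 49, 0]) mirror([1, 0, 0]) rotate([0, atan2(408, 765), 0]) cube([45, 54, 867]);
translate([0, 999, 0]) rotate([0, atan2(408, 765), 0]) cube([45, 54, 867]);
translate([925, 999, 0]) mirror([1, 0, 0]) rotate([0, atan2(408, 765), 0]) cube([45, 54, 867]);


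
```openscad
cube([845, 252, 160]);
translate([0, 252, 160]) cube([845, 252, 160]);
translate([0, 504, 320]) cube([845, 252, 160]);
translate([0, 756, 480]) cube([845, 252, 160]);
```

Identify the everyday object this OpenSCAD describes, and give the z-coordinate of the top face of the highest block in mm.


A staircase. The total rise is 640 mm.

4 identical blocks, each offset up and back from the previous — a staircase. Each step is 160 mm tall and there are 4 of them, so the total rise is 4 × 160 = 640 mm.


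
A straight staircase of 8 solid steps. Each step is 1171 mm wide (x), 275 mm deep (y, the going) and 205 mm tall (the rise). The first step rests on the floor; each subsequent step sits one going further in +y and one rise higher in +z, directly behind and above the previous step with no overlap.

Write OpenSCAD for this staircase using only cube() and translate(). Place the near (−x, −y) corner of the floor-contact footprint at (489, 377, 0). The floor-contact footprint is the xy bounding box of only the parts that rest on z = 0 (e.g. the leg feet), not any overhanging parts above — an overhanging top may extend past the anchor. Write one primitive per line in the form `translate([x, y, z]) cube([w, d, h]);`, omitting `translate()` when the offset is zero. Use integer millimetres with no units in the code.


translate([489, 377, 0]) cube([1171, 275, 205]);
translate([489, 652, 205]) cube([1171, 275, 205]);
translate([489, 927, 410]) cube([1171, 275, 205]);
translate([489, 1202, 615]) cube([1171, 275, 205]);
translate([489, 1477, 820]) cube([1171, 275, 205]);
translate([489, 1752, 1025]) cube([1171, 275, 205]);
translate([489, 2027, 1230]) cube([1171, 275, 205]);
translate([489, 2302, 1435]) cube([1171, 275, 205]);


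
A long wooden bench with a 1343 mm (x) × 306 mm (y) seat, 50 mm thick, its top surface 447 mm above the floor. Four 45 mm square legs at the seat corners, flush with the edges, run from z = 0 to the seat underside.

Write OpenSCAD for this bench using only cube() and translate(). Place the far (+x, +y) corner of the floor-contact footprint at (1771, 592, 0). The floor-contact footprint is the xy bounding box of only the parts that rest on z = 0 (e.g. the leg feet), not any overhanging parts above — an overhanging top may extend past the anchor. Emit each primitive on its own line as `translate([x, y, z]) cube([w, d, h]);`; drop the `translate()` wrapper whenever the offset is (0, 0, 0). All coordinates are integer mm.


// leg_h = 447 − 50 = 397
translate([428, 286, 397]) cube([1343, 306, 50]);
translate([428, 286, 0]) cube([45, 45, 397]);
translate([428, 547, 0]) cube([45, 45, 397]);
translate([1726, 286, 0]) cube([45, 45, 397]);
translate([1726, 547, 0]) cube([45, 45, 397]);


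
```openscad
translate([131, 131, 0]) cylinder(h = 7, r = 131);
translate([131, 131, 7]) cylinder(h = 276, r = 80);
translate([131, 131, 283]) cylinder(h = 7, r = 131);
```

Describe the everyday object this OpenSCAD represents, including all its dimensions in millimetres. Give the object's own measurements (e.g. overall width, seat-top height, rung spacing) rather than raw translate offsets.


A spool: two coaxial disc flanges of radius 131 mm and thickness 7 mm, joined by a core cylinder of radius 80 mm and height 276 mm. The lower flange rests on z = 0 and the three cylinders share a vertical axis.


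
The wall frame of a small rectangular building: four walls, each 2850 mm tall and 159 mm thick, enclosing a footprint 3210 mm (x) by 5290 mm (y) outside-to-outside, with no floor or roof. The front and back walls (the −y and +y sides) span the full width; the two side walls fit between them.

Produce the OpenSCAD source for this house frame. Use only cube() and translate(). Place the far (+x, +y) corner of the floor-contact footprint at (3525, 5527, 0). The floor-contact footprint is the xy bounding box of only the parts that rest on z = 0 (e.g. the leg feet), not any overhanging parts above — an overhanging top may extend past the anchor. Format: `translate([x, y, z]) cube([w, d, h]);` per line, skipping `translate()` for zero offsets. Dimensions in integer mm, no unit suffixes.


translate([315, 237, 0]) cube([3210, 159, 2850]);
translate([315, 5368, 0]) cube([3210, 159, 2850]);
translate([315, 396, 0]) cube([159, 4972, 2850]);
translate([3366, 396, 0]) cube([159, 4972, 2850]);


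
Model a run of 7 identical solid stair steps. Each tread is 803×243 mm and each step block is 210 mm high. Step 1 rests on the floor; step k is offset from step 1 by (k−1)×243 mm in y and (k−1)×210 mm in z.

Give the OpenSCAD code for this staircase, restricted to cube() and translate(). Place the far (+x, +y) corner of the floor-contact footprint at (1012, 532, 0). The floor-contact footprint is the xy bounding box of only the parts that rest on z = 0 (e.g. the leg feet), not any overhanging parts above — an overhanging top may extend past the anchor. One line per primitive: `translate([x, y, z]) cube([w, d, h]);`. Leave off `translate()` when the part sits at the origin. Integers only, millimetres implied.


translate([209, 289, 0]) cube([803, 243, 210]);
translate([209, 532, 210]) cube([803, 243, 210]);
translate([209, 775, 420]) cube([803, 243, 210]);
translate([209, 1018, 630]) cube([803, 243, 210]);
translate([209, 1261, 840]) cube([803, 243, 210]);
translate([209, 1504, 1050]) cube([803, 243, 210]);
translate([209, 1747, 1260]) cube([803, 243, 210]);


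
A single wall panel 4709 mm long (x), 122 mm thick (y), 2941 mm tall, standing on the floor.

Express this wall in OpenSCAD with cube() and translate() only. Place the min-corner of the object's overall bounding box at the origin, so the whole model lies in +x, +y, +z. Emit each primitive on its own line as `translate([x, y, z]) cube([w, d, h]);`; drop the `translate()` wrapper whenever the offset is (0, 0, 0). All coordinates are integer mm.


cube([4709, 122, 2941]);


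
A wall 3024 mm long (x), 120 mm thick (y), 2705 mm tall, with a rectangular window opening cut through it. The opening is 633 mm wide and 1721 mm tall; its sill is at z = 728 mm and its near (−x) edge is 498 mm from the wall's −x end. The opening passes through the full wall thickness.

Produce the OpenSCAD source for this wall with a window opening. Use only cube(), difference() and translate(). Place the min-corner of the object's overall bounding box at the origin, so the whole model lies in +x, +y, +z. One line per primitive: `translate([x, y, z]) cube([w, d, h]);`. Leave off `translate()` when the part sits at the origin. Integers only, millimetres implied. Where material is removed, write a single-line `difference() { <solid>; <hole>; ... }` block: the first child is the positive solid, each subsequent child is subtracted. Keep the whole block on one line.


difference() { cube([3024, 120, 2705]); translate([498, 0, 728]) cube([633, 120, 1721]); }


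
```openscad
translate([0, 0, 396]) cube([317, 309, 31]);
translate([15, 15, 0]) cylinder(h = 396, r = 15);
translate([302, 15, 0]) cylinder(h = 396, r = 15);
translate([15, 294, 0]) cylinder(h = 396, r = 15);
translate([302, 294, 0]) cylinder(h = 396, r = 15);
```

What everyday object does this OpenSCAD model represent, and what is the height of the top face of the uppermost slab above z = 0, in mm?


A stool. The seat height is 427 mm.

A 317×309×31 slab at z = 396 on four corner cylinders — a stool. The seat top is 396 + 31 = 427 mm.


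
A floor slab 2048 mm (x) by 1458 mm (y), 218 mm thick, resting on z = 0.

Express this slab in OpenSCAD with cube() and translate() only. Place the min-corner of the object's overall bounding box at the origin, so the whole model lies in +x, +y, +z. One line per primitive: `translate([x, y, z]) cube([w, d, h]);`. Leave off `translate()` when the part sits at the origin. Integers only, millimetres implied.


cube([2048, 1458, 218]);


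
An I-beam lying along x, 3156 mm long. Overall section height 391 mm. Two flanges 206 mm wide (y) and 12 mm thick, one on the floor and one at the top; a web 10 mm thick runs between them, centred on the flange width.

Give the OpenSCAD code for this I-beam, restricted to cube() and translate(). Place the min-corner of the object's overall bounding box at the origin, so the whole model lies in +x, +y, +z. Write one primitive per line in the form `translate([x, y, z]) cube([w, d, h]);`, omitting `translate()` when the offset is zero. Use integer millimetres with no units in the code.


cube([3156, 206, 12]);
translate([0, 98, 12]) cube([3156, 10, 367]);
translate([0, 0, 379]) cube([3156, 206, 12]);


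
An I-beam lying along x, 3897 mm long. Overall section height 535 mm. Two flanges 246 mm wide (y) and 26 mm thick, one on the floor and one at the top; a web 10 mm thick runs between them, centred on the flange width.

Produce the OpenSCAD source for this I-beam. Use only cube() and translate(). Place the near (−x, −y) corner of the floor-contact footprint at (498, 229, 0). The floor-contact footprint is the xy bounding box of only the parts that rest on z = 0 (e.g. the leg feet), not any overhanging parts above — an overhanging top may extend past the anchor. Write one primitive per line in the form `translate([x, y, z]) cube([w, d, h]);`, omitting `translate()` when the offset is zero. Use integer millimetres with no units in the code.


translate([498, 229, 0]) cube([3897, 246, 26]);
translate([498, 347, 26]) cube([3897, 10, 483]);
translate([498, 229, 509]) cube([3897, 246, 26]);


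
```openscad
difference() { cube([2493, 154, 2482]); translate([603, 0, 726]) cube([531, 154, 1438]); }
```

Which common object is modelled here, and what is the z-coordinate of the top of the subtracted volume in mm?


A wall with a window opening. The window head height is 2164 mm.

A wall with a rectangular opening subtracted — a window. Sill at z = 726, opening 1438 mm tall, so the head is at 726 + 1438 = 2164 mm.


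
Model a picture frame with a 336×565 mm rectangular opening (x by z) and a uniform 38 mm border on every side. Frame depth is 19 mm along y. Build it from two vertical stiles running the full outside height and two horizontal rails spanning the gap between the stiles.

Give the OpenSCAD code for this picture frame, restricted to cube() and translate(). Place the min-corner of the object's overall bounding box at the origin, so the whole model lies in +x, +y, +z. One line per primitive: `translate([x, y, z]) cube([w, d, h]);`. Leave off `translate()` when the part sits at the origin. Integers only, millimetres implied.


cube([38, 19, 641]);
translate([374, 0, 0]) cube([38, 19, 641]);
translate([38, 0, 0]) cube([336, 19, 38]);
translate([38, 0, 603]) cube([336, 19, 38]);


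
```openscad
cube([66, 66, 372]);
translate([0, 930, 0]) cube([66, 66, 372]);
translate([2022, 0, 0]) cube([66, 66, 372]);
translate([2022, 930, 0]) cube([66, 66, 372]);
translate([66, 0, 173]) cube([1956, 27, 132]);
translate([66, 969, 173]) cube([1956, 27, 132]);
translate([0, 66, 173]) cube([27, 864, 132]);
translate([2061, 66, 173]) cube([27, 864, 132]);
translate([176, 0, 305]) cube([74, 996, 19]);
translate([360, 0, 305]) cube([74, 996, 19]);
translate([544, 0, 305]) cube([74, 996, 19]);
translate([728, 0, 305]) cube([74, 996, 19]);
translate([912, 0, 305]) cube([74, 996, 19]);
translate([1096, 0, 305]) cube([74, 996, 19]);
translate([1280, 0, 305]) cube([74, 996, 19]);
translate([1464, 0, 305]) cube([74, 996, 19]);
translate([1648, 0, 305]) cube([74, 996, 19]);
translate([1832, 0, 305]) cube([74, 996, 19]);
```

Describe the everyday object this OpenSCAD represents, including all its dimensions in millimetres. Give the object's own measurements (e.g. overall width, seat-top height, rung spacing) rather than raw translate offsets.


A bed frame 2088 mm long (x) by 996 mm wide (y). Four 66×66 mm corner posts, 372 mm tall, at the corners of the footprint. Four rails of 27 mm thickness and 132 mm height run between adjacent posts with their undersides at z = 173 mm, their outer faces flush with the outside of the frame (the two x-running rails run between the posts' inner faces; the two y-running rails run between the posts' inner faces). 10 slats, each 74 mm wide (x) and 19 mm thick, lie across the top of the two x-running rails, running the full 996 mm width of the frame in y; along x they sit between the end posts with a 110 mm gap after the −x posts and between neighbouring slats, leaving 116 mm before the +x posts.


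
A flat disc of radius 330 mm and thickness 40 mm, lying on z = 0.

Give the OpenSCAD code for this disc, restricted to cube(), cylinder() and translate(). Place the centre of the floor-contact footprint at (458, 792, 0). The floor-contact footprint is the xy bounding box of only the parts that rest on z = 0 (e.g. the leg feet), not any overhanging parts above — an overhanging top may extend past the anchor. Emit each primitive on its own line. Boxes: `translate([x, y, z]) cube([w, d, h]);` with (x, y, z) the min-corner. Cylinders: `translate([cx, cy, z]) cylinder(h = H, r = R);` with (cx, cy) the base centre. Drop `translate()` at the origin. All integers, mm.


translate([458, 792, 0]) cylinder(h = 40, r = 330);


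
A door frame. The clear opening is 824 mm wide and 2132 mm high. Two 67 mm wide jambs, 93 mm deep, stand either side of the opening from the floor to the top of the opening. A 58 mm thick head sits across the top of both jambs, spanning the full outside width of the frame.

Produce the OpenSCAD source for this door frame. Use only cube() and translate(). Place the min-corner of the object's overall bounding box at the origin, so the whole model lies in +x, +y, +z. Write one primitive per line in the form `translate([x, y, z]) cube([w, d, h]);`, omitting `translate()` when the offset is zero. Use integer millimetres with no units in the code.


cube([67, 93, 2132]);
translate([891, 0, 0]) cube([67, 93, 2132]);
translate([0, 0, 2132]) cube([958, 93, 58]);


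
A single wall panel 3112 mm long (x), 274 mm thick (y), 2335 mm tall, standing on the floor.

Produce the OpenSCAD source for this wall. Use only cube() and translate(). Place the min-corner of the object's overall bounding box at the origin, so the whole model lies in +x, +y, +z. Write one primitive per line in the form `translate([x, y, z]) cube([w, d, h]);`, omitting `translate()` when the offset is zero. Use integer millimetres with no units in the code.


cube([3112, 274, 2335]);


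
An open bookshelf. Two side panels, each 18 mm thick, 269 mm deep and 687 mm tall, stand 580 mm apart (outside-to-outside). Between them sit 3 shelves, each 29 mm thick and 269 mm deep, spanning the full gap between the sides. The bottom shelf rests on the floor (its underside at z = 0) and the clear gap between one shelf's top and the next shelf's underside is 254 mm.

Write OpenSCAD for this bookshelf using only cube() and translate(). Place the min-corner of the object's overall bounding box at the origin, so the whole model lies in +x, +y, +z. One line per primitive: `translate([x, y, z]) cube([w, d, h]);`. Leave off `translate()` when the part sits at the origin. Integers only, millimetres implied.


cube([18, 269, 687]);
translate([562, 0, 0]) cube([18, 269, 687]);
translate([18, 0, 0]) cube([544, 269, 29]);
translate([18, 0, 283]) cube([544, 269, 29]);
translate([18, 0, 566]) cube([544, 269, 29]);


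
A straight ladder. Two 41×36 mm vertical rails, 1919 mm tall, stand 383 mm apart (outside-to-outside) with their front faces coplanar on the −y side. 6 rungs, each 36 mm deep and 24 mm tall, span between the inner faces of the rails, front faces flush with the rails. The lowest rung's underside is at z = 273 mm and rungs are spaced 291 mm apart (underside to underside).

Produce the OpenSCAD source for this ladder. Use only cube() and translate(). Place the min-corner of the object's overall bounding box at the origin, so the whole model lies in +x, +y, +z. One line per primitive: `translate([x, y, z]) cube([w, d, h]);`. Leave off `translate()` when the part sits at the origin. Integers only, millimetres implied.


cube([41, 36, 1919]);
translate([342, 0, 0]) cube([41, 36, 1919]);
translate([41, 0, 273]) cube([301, 36, 24]);
translate([41, 0, 564]) cube([301, 36, 24]);
translate([41, 0, 855]) cube([301, 36, 24]);
translate([41, 0, 1146]) cube([301, 36, 24]);
translate([41, 0, 1437]) cube([301, 36, 24]);
translate([41, 0, 1728]) cube([301, 36, 24]);


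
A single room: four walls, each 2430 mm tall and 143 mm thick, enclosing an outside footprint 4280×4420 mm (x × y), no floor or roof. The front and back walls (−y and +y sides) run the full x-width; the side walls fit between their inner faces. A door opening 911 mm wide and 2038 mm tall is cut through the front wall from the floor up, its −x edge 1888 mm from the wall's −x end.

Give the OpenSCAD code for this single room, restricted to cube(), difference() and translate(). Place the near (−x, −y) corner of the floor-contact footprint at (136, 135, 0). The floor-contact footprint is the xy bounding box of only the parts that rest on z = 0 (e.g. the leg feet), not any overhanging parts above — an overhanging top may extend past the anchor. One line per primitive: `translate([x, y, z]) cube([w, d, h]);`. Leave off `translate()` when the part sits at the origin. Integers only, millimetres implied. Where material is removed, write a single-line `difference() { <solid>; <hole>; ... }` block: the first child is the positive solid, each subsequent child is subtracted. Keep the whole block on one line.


difference() { translate([136, 135, 0]) cube([4280, 143, 2430]); translate([2024, 135, 0]) cube([911, 143, 2038]); }
translate([136, 4412, 0]) cube([4280, 143, 2430]);
translate([136, 278, 0]) cube([143, 4134, 2430]);
translate([4273, 278, 0]) cube([143, 4134, 2430]);


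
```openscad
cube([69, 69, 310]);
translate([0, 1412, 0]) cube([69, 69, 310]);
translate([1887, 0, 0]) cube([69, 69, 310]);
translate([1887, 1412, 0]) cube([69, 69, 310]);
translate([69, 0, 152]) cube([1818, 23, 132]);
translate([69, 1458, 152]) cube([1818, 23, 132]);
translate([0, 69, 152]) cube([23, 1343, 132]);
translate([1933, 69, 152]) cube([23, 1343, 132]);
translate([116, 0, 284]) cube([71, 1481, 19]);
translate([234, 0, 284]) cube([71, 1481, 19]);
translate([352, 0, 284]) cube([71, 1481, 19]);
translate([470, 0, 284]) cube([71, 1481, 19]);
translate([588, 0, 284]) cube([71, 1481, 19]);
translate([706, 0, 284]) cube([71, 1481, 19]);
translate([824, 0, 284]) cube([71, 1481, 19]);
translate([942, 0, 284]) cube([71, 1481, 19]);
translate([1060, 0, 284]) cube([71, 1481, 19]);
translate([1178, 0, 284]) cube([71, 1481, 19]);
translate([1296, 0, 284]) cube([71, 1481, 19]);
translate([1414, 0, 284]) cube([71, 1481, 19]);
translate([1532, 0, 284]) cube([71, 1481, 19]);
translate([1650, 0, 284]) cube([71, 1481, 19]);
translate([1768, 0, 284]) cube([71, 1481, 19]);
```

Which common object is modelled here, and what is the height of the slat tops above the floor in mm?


A bed frame. The slat-top height is 303 mm.

Four posts, four rails, and a row of slats — a bed frame. Slats sit on the rails at z = 152 + 132 = 284; with slat thickness 19, the top is 303 mm.


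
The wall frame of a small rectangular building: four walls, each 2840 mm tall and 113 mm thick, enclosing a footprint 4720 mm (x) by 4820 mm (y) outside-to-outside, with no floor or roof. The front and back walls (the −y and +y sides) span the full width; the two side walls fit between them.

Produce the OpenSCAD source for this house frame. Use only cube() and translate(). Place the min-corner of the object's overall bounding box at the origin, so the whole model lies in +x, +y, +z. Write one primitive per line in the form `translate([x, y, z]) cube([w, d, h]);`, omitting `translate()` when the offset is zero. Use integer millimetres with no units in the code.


cube([4720, 113, 2840]);
translate([0, 4707, 0]) cube([4720, 113, 2840]);
translate([0, 113, 0]) cube([113, 4594, 2840]);
translate([4607, 113, 0]) cube([113, 4594, 2840]);


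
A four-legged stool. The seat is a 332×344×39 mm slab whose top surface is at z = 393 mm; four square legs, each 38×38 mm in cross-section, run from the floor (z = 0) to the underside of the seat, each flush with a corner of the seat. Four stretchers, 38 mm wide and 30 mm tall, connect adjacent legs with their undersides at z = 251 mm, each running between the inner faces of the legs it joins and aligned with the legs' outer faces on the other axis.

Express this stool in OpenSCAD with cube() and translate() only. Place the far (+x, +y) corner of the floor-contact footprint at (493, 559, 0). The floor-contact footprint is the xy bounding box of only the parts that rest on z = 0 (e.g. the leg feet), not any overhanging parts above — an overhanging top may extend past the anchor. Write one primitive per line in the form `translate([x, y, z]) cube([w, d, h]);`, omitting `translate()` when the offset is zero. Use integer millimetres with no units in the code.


// leg_h = 393 - 39 = 354
// stretcher span = 332 - 2*38 = 256
translate([161, 215, 354]) cube([332, 344, 39]);
translate([161, 215, 0]) cube([38, 38, 354]);
translate([455, 215, 0]) cube([38, 38, 354]);
translate([161, 521, 0]) cube([38, 38, 354]);
translate([455, 521, 0]) cube([38, 38, 354]);
translate([199, 215, 251]) cube([256, 38, 30]);
translate([199, 521, 251]) cube([256, 38, 30]);
translate([161, 253, 251]) cube([38, 268, 30]);
translate([455, 253, 251]) cube([38, 268, 30]);


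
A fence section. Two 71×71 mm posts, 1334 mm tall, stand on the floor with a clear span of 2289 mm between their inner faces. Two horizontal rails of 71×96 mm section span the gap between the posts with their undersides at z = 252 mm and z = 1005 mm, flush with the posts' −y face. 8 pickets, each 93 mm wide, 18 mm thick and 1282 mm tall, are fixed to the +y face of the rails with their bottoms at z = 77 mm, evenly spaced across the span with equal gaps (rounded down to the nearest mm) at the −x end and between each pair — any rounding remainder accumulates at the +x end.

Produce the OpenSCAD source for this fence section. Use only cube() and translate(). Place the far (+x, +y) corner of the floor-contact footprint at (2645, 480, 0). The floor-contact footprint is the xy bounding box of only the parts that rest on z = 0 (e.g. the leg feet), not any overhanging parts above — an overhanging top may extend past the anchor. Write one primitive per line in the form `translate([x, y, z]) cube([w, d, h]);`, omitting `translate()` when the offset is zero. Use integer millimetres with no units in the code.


translate([214, 409, 0]) cube([71, 71, 1334]);
translate([2574, 409, 0]) cube([71, 71, 1334]);
translate([285, 409, 252]) cube([2289, 71, 96]);
translate([285, 409, 1005]) cube([2289, 71, 96]);
translate([456, 480, 77]) cube([93, 18, 1282]);
translate([720, 480, 77]) cube([93, 18, 1282]);
translate([984, 480, 77]) cube([93, 18, 1282]);
translate([1248, 480, 77]) cube([93, 18, 1282]);
translate([1512, 480, 77]) cube([93, 18, 1282]);
translate([1776, 480, 77]) cube([93, 18, 1282]);
translate([2040, 480, 77]) cube([93, 18, 1282]);
translate([2304, 480, 77]) cube([93, 18, 1282]);


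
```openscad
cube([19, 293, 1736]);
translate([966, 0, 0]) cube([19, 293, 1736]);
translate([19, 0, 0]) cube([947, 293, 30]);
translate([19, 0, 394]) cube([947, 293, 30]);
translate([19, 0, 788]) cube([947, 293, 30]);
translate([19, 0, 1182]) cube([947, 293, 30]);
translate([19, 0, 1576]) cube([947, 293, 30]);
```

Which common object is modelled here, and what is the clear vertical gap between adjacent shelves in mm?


A bookshelf. The clear shelf gap is 364 mm.

Two tall side panels with 5 horizontal boards between them — a bookshelf. The first two shelf undersides are at z = 0 and z = 394; with shelf thickness 30, the clear gap is 394 − 0 − 30 = 364 mm.


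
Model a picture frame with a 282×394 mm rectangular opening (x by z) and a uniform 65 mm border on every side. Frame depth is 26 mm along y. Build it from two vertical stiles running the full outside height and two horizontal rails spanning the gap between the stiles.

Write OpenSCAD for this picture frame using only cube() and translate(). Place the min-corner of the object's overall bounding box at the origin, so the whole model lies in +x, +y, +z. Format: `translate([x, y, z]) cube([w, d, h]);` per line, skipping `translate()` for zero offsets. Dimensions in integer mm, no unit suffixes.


cube([65, 26, 524]);
translate([347, 0, 0]) cube([65, 26, 524]);
translate([65, 0, 0]) cube([282, 26, 65]);
translate([65, 0, 459]) cube([282, 26, 65]);


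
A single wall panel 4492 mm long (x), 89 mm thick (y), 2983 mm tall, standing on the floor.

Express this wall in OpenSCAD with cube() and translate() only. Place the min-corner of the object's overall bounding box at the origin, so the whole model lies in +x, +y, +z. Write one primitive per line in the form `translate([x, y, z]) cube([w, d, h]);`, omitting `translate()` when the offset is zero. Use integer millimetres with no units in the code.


cube([4492, 89, 2983]);
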